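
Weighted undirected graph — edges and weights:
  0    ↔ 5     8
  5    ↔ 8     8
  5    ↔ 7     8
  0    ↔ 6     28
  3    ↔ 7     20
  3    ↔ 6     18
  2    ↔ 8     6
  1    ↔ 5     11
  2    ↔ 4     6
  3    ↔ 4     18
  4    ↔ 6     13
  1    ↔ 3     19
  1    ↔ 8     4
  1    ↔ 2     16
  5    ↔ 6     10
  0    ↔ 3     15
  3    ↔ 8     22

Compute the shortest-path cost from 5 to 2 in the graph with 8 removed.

Comparing a few candidate routes:
5 -> 1 -> 2: 11 + 16 = 27
5 -> 0 -> 3 -> 4 -> 2: 8 + 15 + 18 + 6 = 47
5 -> 7 -> 3 -> 4 -> 2: 8 + 20 + 18 + 6 = 52
5 -> 1 -> 3 -> 4 -> 2: 11 + 19 + 18 + 6 = 54
5 -> 6 -> 3 -> 4 -> 2: 10 + 18 + 18 + 6 = 52
5 -> 6 -> 4 -> 2: 10 + 13 + 6 = 29
Shortest: 27.

27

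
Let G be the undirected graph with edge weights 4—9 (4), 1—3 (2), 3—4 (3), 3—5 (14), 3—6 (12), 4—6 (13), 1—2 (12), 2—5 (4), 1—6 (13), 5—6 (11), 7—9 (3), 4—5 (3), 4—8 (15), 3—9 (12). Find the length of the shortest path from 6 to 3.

12

Some routes from 6 to 3:
6 → 5 → 3: 11 + 14 = 25
6 → 4 → 3: 13 + 3 = 16
6 → 5 → 4 → 3: 11 + 3 + 3 = 17
6 → 1 → 3: 13 + 2 = 15
6 → 3: 12
Shortest: 12.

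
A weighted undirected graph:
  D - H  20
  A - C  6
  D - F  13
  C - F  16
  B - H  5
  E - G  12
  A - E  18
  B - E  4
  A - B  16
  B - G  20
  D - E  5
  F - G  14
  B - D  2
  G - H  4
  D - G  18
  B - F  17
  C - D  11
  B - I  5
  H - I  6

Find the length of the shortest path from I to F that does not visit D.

Some routes from I to F avoiding D:
I → H → B → F: 6 + 5 + 17 = 28
I → H → G → F: 6 + 4 + 14 = 24
I → B → H → G → F: 5 + 5 + 4 + 14 = 28
I → B → F: 5 + 17 = 22
The minimum is 22.

22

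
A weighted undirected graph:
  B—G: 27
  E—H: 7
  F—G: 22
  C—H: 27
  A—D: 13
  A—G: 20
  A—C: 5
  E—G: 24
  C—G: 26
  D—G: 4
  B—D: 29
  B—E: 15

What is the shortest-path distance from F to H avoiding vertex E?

71

Paths from F to H avoiding E:
F→G→C→H: 22 + 26 + 27 = 75
F→G→A→C→H: 22 + 20 + 5 + 27 = 74
F→G→B→D→A→C→H: 22 + 27 + 29 + 13 + 5 + 27 = 123
F→G→D→A→C→H: 22 + 4 + 13 + 5 + 27 = 71
Best route has total 71.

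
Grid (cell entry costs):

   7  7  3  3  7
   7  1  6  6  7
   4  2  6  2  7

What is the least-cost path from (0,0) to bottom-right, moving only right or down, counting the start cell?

Take (0,0) → (0,1) → (1,1) → (2,1) → (2,2) → (2,3) → (2,4) for a total of 7 + 7 + 1 + 2 + 6 + 2 + 7 = 32.

32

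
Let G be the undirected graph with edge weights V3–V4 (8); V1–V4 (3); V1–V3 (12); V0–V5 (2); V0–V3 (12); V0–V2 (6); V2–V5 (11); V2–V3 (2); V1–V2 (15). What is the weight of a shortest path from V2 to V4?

A few of the V2→V4 routes:
V2→V5→V0→V3→V4: 11 + 2 + 12 + 8 = 33
V2→V3→V1→V4: 2 + 12 + 3 = 17
V2→V3→V4: 2 + 8 = 10
V2→V0→V3→V1→V4: 6 + 12 + 12 + 3 = 33
V2→V1→V4: 15 + 3 = 18
V2→V0→V3→V4: 6 + 12 + 8 = 26
Shortest: 10.

10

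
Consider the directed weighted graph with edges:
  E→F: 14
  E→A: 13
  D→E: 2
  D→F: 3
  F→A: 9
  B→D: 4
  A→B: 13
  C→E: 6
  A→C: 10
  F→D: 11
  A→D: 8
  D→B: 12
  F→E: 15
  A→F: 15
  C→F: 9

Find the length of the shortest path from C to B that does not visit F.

32

Paths from C to B avoiding F:
C → E → A → D → B: 6 + 13 + 8 + 12 = 39
C → E → A → B: 6 + 13 + 13 = 32
The minimum is 32.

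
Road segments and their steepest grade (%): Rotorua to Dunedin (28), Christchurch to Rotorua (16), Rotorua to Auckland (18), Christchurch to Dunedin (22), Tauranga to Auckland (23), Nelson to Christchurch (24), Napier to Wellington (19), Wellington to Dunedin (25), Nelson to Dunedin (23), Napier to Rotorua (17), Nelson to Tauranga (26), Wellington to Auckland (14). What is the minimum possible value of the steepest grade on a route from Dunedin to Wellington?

Checking several routes:
Dunedin→Christchurch→Rotorua→Auckland→Wellington: max(22, 16, 18, 14) = 22
Dunedin→Nelson→Christchurch→Rotorua→Napier→Wellington: max(23, 24, 16, 17, 19) = 24
Dunedin→Wellington: max(25) = 25
Dunedin→Nelson→Christchurch→Rotorua→Auckland→Wellington: max(23, 24, 16, 18, 14) = 24
Dunedin→Christchurch→Rotorua→Napier→Wellington: max(22, 16, 17, 19) = 22
Smallest bottleneck: 22%.

22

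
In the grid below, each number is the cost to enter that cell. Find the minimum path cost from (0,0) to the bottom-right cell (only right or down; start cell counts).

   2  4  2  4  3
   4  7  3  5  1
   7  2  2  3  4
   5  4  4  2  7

25

One optimal route is r0c0 r0c1 r0c2 r1c2 r2c2 r2c3 r3c3 r3c4.
Its cost is 2 + 4 + 2 + 3 + 2 + 3 + 2 + 7 = 25.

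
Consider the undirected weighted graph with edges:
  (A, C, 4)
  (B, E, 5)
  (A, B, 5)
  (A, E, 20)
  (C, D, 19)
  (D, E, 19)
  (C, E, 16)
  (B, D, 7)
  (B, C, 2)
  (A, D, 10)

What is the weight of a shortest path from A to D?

10

Comparing a few candidate routes:
A -> B -> D: 5 + 7 = 12
A -> D: 10
A -> C -> D: 4 + 19 = 23
A -> C -> B -> D: 4 + 2 + 7 = 13
Best route has total 10.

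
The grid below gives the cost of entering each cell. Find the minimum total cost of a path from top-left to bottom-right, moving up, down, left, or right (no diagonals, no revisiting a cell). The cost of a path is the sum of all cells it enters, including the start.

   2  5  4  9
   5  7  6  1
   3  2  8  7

25

Cheapest: r0c0 -> r0c1 -> r0c2 -> r1c2 -> r1c3 -> r2c3
  2 + 5 + 4 + 6 + 1 + 7 = 25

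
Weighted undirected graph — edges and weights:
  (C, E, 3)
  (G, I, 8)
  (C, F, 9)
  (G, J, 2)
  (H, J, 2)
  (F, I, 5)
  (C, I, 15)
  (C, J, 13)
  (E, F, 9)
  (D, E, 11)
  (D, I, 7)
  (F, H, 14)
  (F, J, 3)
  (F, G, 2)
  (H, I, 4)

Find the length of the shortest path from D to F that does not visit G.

Checking several routes:
D - I - H - J - F: 7 + 4 + 2 + 3 = 16
D - E - C - F: 11 + 3 + 9 = 23
D - E - F: 11 + 9 = 20
D - I - H - F: 7 + 4 + 14 = 25
D - I - F: 7 + 5 = 12
Shortest: 12.

12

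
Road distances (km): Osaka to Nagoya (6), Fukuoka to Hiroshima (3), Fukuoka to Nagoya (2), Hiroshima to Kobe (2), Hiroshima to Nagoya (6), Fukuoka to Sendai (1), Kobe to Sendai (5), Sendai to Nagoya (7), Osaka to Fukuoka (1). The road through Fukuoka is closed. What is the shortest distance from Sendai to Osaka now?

Candidate routes:
Sendai -> Nagoya -> Osaka: 7 + 6 = 13
Sendai -> Kobe -> Hiroshima -> Nagoya -> Osaka: 5 + 2 + 6 + 6 = 19
The minimum is 13 km.

13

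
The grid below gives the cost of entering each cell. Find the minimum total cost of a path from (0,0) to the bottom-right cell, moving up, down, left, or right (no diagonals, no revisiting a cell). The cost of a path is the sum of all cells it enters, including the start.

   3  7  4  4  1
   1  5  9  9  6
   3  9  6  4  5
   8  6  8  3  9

38

Cheapest: [0,0] -> [1,0] -> [2,0] -> [2,1] -> [2,2] -> [2,3] -> [3,3] -> [3,4]
  3 + 1 + 3 + 9 + 6 + 4 + 3 + 9 = 38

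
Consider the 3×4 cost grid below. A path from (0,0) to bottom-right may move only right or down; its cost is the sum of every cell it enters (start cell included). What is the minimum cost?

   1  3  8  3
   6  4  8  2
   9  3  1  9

Take (0,0) -> (0,1) -> (1,1) -> (2,1) -> (2,2) -> (2,3) for a total of 1 + 3 + 4 + 3 + 1 + 9 = 21.
For comparison, the top-then-right route costs 26.

21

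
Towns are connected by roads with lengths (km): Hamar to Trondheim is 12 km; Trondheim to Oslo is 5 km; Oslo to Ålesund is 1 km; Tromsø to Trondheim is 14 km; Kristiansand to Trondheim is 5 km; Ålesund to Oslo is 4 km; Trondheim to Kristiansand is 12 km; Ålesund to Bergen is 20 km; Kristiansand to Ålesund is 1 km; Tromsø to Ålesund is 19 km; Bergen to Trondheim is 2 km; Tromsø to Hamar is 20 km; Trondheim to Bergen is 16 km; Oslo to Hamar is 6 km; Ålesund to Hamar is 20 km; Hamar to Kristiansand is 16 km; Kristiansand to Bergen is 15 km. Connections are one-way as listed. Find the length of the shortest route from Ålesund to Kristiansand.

Comparing a few candidate routes:
Ålesund→Hamar→Kristiansand: 20 + 16 = 36
Ålesund→Bergen→Trondheim→Kristiansand: 20 + 2 + 12 = 34
Ålesund→Oslo→Hamar→Trondheim→Kristiansand: 4 + 6 + 12 + 12 = 34
Ålesund→Oslo→Hamar→Kristiansand: 4 + 6 + 16 = 26
Best route has total 26 km.

26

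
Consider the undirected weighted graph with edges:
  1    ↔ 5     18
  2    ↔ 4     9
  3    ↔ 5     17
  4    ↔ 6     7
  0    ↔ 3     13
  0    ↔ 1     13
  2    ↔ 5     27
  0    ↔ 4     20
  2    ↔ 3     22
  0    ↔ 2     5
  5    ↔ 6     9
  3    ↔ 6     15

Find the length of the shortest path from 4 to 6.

7

Checking several routes:
4 -> 2 -> 0 -> 3 -> 6: 9 + 5 + 13 + 15 = 42
4 -> 2 -> 5 -> 6: 9 + 27 + 9 = 45
4 -> 6: 7
The minimum is 7.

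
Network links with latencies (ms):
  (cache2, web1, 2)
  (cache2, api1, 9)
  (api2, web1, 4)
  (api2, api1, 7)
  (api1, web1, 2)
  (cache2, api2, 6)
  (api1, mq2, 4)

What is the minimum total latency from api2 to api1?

6

Paths from api2 to api1:
api2 -> cache2 -> web1 -> api1: 6 + 2 + 2 = 10
api2 -> api1: 7
api2 -> cache2 -> api1: 6 + 9 = 15
api2 -> web1 -> cache2 -> api1: 4 + 2 + 9 = 15
api2 -> web1 -> api1: 4 + 2 = 6
The minimum is 6 ms.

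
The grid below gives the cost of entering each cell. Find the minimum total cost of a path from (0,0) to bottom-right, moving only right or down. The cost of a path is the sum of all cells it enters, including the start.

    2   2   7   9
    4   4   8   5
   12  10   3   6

25

Path [0,0] → [0,1] → [1,1] → [1,2] → [2,2] → [2,3]: 2 + 2 + 4 + 8 + 3 + 6 = 25.
(Top row then right column would cost 31.)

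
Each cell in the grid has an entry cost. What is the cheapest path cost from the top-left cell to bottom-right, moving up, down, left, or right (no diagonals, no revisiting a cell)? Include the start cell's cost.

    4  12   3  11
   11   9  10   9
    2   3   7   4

31

Path r0c0→r1c0→r2c0→r2c1→r2c2→r2c3: 4 + 11 + 2 + 3 + 7 + 4 = 31.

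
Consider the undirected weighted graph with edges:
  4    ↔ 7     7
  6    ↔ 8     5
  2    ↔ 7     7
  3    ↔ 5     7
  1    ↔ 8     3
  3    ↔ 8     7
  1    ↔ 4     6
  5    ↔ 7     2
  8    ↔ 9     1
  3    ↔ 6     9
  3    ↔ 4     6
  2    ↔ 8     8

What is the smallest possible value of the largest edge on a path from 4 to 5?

7

Comparing a few candidate routes:
4-7-2-8-3-5: max(7, 7, 8, 7, 7) = 8
4-7-5: max(7, 2) = 7
4-3-5: max(6, 7) = 7
4-1-8-3-5: max(6, 3, 7, 7) = 7
4-3-8-2-7-5: max(6, 7, 8, 7, 2) = 8
4-1-8-2-7-5: max(6, 3, 8, 7, 2) = 8
Smallest bottleneck: 7.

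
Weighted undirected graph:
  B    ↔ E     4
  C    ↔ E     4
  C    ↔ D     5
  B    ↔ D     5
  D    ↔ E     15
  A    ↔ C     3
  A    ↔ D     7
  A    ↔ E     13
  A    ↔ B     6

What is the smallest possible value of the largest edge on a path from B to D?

5

Comparing a few candidate routes:
B → A → D: max(6, 7) = 7
B → A → C → D: max(6, 3, 5) = 6
B → E → C → A → D: max(4, 4, 3, 7) = 7
B → E → C → D: max(4, 4, 5) = 5
B → D: max(5) = 5
Best route has worst link 5.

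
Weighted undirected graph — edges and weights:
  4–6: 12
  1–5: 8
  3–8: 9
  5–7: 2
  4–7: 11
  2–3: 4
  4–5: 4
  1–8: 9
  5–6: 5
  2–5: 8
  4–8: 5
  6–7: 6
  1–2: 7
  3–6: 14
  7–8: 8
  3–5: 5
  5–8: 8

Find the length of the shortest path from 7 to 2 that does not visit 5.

21

A few of the 7→2 routes:
7→8→1→2: 8 + 9 + 7 = 24
7→6→4→8→3→2: 6 + 12 + 5 + 9 + 4 = 36
7→4→8→3→2: 11 + 5 + 9 + 4 = 29
7→4→8→1→2: 11 + 5 + 9 + 7 = 32
7→8→3→2: 8 + 9 + 4 = 21
7→6→3→2: 6 + 14 + 4 = 24
The minimum is 21.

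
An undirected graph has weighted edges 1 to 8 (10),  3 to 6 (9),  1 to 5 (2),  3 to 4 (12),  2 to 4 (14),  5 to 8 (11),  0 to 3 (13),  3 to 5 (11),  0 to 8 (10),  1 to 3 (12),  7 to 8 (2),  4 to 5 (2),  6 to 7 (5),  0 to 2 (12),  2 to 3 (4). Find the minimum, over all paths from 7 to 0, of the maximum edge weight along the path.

Comparing a few candidate routes:
7 → 8 → 1 → 5 → 4 → 3 → 2 → 0: max(2, 10, 2, 2, 12, 4, 12) = 12
7 → 6 → 3 → 5 → 1 → 8 → 0: max(5, 9, 11, 2, 10, 10) = 11
7 → 6 → 3 → 5 → 8 → 0: max(5, 9, 11, 11, 10) = 11
7 → 8 → 0: max(2, 10) = 10
The minimum achievable maximum is 10.

10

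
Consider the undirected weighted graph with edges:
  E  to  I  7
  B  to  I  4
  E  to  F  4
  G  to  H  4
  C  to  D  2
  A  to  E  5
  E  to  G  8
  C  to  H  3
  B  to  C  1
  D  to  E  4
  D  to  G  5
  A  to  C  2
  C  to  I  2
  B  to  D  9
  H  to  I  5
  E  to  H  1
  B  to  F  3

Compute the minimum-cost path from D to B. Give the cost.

Some routes from D to B:
D→B: 9
D→E→H→C→B: 4 + 1 + 3 + 1 = 9
D→E→F→B: 4 + 4 + 3 = 11
D→C→I→B: 2 + 2 + 4 = 8
D→C→B: 2 + 1 = 3
The minimum is 3.

3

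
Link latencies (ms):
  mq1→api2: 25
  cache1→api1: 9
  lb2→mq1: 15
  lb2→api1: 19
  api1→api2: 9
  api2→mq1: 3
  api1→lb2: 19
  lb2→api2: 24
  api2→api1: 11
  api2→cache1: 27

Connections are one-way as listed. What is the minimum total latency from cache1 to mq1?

Candidate routes:
cache1 - api1 - lb2 - mq1: 9 + 19 + 15 = 43
cache1 - api1 - lb2 - api2 - mq1: 9 + 19 + 24 + 3 = 55
cache1 - api1 - api2 - mq1: 9 + 9 + 3 = 21
The minimum is 21 ms.

21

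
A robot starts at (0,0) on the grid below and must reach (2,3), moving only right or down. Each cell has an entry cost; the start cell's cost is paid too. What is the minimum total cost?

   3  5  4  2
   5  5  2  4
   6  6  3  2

19

One optimal route is r0c0 -> r0c1 -> r0c2 -> r1c2 -> r2c2 -> r2c3.
Its cost is 3 + 5 + 4 + 2 + 3 + 2 = 19.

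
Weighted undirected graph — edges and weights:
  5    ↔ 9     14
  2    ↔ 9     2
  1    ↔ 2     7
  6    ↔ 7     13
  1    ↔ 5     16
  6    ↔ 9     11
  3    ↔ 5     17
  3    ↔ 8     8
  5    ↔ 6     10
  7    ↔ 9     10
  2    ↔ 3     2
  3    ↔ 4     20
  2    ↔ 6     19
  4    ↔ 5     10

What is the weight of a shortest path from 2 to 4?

22

Some routes from 2 to 4:
2 → 3 → 5 → 4: 2 + 17 + 10 = 29
2 → 9 → 5 → 4: 2 + 14 + 10 = 26
2 → 3 → 4: 2 + 20 = 22
Best route has total 22.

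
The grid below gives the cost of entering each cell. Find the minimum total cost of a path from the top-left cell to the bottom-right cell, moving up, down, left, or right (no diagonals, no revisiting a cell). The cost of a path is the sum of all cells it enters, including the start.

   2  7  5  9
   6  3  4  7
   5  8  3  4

Path [0,0] -> [1,0] -> [1,1] -> [1,2] -> [2,2] -> [2,3]: 2 + 6 + 3 + 4 + 3 + 4 = 22.

22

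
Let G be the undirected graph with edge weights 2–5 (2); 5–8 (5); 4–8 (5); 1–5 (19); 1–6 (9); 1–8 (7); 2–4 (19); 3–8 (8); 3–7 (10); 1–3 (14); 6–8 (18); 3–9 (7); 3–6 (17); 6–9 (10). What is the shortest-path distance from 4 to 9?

Some routes from 4 to 9:
4 - 8 - 3 - 6 - 9: 5 + 8 + 17 + 10 = 40
4 - 8 - 1 - 6 - 9: 5 + 7 + 9 + 10 = 31
4 - 8 - 6 - 9: 5 + 18 + 10 = 33
4 - 8 - 1 - 3 - 9: 5 + 7 + 14 + 7 = 33
4 - 8 - 3 - 9: 5 + 8 + 7 = 20
Best route has total 20.

20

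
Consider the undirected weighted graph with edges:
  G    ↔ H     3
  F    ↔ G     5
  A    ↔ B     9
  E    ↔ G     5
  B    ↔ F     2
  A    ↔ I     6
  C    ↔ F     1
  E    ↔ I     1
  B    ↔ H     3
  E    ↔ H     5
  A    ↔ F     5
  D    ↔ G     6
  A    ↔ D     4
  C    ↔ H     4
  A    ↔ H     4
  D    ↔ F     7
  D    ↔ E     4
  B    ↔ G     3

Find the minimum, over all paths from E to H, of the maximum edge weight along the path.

Comparing a few candidate routes:
E-D-A-H: max(4, 4, 4) = 4
E-D-A-F-G-B-H: max(4, 4, 5, 5, 3, 3) = 5
E-H: max(5) = 5
E-D-A-F-G-H: max(4, 4, 5, 5, 3) = 5
Smallest bottleneck: 4.

4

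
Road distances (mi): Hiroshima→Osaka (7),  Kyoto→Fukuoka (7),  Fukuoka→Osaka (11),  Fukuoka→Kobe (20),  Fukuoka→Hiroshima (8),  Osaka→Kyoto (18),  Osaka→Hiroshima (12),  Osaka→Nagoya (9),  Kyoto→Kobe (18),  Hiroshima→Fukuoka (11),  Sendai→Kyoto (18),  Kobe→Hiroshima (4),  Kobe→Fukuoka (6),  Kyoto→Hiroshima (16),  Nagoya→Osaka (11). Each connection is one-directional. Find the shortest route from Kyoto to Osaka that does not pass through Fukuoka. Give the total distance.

23

Paths from Kyoto to Osaka avoiding Fukuoka:
Kyoto→Kobe→Hiroshima→Osaka: 18 + 4 + 7 = 29
Kyoto→Hiroshima→Osaka: 16 + 7 = 23
Best route has total 23 mi.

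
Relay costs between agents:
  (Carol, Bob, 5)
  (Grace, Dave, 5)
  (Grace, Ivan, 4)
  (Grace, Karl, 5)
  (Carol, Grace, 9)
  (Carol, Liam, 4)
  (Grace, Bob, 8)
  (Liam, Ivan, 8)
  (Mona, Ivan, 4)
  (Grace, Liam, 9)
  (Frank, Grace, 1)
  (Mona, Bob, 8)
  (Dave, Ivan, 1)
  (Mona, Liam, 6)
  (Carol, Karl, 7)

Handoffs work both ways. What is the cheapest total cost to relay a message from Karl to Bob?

Some routes from Karl to Bob:
Karl→Grace→Ivan→Mona→Bob: 5 + 4 + 4 + 8 = 21
Karl→Grace→Carol→Bob: 5 + 9 + 5 = 19
Karl→Grace→Dave→Ivan→Mona→Bob: 5 + 5 + 1 + 4 + 8 = 23
Karl→Grace→Bob: 5 + 8 = 13
Karl→Carol→Bob: 7 + 5 = 12
Shortest: 12.

12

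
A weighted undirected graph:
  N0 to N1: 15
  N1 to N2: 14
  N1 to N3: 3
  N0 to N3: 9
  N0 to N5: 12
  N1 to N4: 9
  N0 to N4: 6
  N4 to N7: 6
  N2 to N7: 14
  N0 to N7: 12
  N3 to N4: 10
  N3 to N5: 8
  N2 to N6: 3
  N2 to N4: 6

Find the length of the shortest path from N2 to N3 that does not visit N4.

17

Comparing a few candidate routes:
N2 -> N7 -> N0 -> N3: 14 + 12 + 9 = 35
N2 -> N1 -> N0 -> N3: 14 + 15 + 9 = 38
N2 -> N1 -> N3: 14 + 3 = 17
Best route has total 17.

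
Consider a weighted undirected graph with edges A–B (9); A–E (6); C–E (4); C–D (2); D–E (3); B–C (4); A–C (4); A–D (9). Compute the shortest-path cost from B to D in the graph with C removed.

Paths from B to D avoiding C:
B-A-D: 9 + 9 = 18
B-A-E-D: 9 + 6 + 3 = 18
Best route has total 18.

18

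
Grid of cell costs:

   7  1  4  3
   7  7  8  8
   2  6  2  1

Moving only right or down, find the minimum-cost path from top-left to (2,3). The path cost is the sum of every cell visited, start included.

23

Take r0c0 -> r0c1 -> r0c2 -> r1c2 -> r2c2 -> r2c3 for a total of 7 + 1 + 4 + 8 + 2 + 1 = 23.
(Top row then right column would cost 24.)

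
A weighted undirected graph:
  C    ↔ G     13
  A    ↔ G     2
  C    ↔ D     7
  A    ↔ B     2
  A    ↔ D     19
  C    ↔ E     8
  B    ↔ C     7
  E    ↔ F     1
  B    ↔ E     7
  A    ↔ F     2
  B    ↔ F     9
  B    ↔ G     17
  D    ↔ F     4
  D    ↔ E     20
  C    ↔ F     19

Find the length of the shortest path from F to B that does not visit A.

Comparing a few candidate routes:
F → E → C → B: 1 + 8 + 7 = 16
F → B: 9
F → E → B: 1 + 7 = 8
F → D → C → B: 4 + 7 + 7 = 18
F → D → C → E → B: 4 + 7 + 8 + 7 = 26
Shortest: 8.

8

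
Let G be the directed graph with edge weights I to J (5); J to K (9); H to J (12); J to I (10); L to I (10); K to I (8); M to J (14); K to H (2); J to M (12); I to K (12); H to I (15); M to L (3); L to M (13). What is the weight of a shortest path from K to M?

Paths from K to M:
K -> H -> J -> M: 2 + 12 + 12 = 26
K -> H -> I -> J -> M: 2 + 15 + 5 + 12 = 34
K -> I -> J -> M: 8 + 5 + 12 = 25
Best route has total 25.

25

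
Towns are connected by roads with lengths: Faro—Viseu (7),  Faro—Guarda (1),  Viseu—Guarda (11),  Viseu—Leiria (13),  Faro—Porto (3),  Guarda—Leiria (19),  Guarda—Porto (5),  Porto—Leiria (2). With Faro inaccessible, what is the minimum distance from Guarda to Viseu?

Candidate routes:
Guarda→Viseu: 11
Guarda→Leiria→Viseu: 19 + 13 = 32
Guarda→Porto→Leiria→Viseu: 5 + 2 + 13 = 20
The minimum is 11.

11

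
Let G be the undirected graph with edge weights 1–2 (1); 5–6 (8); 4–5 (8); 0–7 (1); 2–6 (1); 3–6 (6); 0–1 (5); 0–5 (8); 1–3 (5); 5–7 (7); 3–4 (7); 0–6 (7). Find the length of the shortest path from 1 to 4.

Checking several routes:
1-2-6-5-4: 1 + 1 + 8 + 8 = 18
1-3-4: 5 + 7 = 12
1-2-6-3-4: 1 + 1 + 6 + 7 = 15
The minimum is 12.

12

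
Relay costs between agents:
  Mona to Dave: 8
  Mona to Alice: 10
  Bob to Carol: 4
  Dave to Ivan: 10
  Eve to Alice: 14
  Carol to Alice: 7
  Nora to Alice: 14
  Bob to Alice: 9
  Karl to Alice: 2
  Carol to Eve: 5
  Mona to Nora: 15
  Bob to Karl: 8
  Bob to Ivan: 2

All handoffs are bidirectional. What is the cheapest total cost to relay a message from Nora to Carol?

Comparing a few candidate routes:
Nora-Alice-Eve-Carol: 14 + 14 + 5 = 33
Nora-Alice-Bob-Carol: 14 + 9 + 4 = 27
Nora-Alice-Karl-Bob-Carol: 14 + 2 + 8 + 4 = 28
Nora-Alice-Carol: 14 + 7 = 21
Nora-Mona-Alice-Carol: 15 + 10 + 7 = 32
Best route has total 21.

21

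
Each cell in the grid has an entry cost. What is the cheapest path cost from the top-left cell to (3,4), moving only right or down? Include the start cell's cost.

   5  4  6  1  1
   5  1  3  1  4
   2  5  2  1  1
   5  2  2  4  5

21

Cheapest: [0,0] [0,1] [1,1] [1,2] [1,3] [2,3] [2,4] [3,4]
  5 + 4 + 1 + 3 + 1 + 1 + 1 + 5 = 21
(Top row then right column would cost 27.)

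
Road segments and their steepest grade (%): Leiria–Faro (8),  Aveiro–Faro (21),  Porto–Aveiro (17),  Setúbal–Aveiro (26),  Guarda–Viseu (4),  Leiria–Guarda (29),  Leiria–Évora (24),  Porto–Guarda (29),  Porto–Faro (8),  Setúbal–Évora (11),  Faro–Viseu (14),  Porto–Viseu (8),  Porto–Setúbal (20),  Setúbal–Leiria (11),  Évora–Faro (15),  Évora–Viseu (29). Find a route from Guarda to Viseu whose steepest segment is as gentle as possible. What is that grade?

Comparing a few candidate routes:
Guarda -> Viseu: max(4) = 4
Guarda -> Leiria -> Setúbal -> Porto -> Viseu: max(29, 11, 20, 8) = 29
Guarda -> Leiria -> Setúbal -> Porto -> Faro -> Viseu: max(29, 11, 20, 8, 14) = 29
Guarda -> Leiria -> Setúbal -> Porto -> Faro -> Évora -> Viseu: max(29, 11, 20, 8, 15, 29) = 29
Best route has worst link 4%.

4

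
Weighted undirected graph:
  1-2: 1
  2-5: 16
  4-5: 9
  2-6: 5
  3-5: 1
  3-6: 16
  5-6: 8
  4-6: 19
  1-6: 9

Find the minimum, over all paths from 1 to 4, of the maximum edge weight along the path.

9

A few of the 1→4 routes:
1 -> 2 -> 6 -> 5 -> 4: max(1, 5, 8, 9) = 9
1 -> 2 -> 5 -> 4: max(1, 16, 9) = 16
1 -> 6 -> 3 -> 5 -> 4: max(9, 16, 1, 9) = 16
1 -> 6 -> 2 -> 5 -> 4: max(9, 5, 16, 9) = 16
1 -> 2 -> 6 -> 3 -> 5 -> 4: max(1, 5, 16, 1, 9) = 16
1 -> 6 -> 5 -> 4: max(9, 8, 9) = 9
Smallest bottleneck: 9.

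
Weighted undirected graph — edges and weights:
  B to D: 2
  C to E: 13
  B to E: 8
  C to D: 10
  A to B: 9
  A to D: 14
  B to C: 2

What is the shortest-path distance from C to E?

Paths from C to E:
C -> E: 13
C -> D -> B -> E: 10 + 2 + 8 = 20
C -> D -> A -> B -> E: 10 + 14 + 9 + 8 = 41
C -> B -> E: 2 + 8 = 10
Shortest: 10.

10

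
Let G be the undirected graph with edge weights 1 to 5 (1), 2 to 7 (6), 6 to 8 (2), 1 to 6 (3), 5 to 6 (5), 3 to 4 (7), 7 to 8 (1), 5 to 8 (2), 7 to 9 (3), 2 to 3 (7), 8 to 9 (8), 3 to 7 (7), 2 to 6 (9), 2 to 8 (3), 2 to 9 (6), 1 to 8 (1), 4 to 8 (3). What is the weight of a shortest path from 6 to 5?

A few of the 6→5 routes:
6→8→5: 2 + 2 = 4
6→8→1→5: 2 + 1 + 1 = 4
6→1→5: 3 + 1 = 4
Best route has total 4.

4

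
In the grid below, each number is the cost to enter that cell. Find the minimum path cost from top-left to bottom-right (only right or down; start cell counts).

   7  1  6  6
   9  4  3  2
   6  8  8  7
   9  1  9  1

25

Take r0c0 -> r0c1 -> r1c1 -> r1c2 -> r1c3 -> r2c3 -> r3c3 for a total of 7 + 1 + 4 + 3 + 2 + 7 + 1 = 25.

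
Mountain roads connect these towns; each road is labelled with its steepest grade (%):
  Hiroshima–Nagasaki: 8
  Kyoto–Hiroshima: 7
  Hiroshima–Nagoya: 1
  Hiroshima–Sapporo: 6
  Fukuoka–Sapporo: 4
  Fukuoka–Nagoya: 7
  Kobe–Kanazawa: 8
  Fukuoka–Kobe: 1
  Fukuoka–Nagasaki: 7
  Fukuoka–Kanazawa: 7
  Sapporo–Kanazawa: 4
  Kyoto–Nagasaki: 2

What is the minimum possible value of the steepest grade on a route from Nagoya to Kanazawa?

Some routes from Nagoya to Kanazawa:
Nagoya → Hiroshima → Sapporo → Kanazawa: max(1, 6, 4) = 6
Nagoya → Hiroshima → Kyoto → Nagasaki → Fukuoka → Kanazawa: max(1, 7, 2, 7, 7) = 7
Nagoya → Hiroshima → Kyoto → Nagasaki → Fukuoka → Sapporo → Kanazawa: max(1, 7, 2, 7, 4, 4) = 7
Nagoya → Fukuoka → Nagasaki → Kyoto → Hiroshima → Sapporo → Kanazawa: max(7, 7, 2, 7, 6, 4) = 7
Nagoya → Fukuoka → Sapporo → Kanazawa: max(7, 4, 4) = 7
Nagoya → Fukuoka → Kanazawa: max(7, 7) = 7
Best route has worst link 6%.

6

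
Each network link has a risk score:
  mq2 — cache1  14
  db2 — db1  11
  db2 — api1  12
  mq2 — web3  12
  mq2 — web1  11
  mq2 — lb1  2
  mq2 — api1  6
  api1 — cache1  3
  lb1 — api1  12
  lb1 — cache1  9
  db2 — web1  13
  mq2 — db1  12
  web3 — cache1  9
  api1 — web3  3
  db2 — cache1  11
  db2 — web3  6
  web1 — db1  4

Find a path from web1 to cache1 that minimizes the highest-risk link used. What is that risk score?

Some routes from web1 to cache1:
web1-db1-db2-cache1: max(4, 11, 11) = 11
web1-mq2-api1-cache1: max(11, 6, 3) = 11
web1-mq2-lb1-cache1: max(11, 2, 9) = 11
web1-mq2-api1-web3-db2-cache1: max(11, 6, 3, 6, 11) = 11
web1-mq2-api1-web3-cache1: max(11, 6, 3, 9) = 11
Best route has worst link 11.

11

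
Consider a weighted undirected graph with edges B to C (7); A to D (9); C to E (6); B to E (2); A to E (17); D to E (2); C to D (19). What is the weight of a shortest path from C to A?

Comparing a few candidate routes:
C→E→A: 6 + 17 = 23
C→B→E→D→A: 7 + 2 + 2 + 9 = 20
C→B→E→A: 7 + 2 + 17 = 26
C→E→D→A: 6 + 2 + 9 = 17
Best route has total 17.

17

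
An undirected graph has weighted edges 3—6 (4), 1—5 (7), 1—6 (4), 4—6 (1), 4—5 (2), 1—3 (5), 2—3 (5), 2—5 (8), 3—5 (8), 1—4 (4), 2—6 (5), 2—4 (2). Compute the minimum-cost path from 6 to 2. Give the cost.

Comparing a few candidate routes:
6 → 4 → 5 → 2: 1 + 2 + 8 = 11
6 → 1 → 3 → 2: 4 + 5 + 5 = 14
6 → 3 → 2: 4 + 5 = 9
6 → 2: 5
6 → 4 → 2: 1 + 2 = 3
6 → 1 → 4 → 2: 4 + 4 + 2 = 10
The minimum is 3.

3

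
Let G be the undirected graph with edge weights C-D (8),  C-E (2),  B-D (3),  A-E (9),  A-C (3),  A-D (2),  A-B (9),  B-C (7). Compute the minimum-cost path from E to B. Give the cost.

Checking several routes:
E - C - A - B: 2 + 3 + 9 = 14
E - C - B: 2 + 7 = 9
E - A - D - B: 9 + 2 + 3 = 14
E - C - D - B: 2 + 8 + 3 = 13
E - C - A - D - B: 2 + 3 + 2 + 3 = 10
Best route has total 9.

9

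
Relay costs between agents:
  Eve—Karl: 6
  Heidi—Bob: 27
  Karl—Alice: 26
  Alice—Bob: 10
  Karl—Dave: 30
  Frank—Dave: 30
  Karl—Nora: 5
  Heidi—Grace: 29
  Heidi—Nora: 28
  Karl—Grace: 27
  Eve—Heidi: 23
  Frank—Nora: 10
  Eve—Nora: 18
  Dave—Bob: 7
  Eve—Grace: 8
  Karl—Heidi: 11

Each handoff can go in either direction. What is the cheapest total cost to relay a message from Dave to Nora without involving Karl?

40

Candidate routes:
Dave-Bob-Heidi-Grace-Eve-Nora: 7 + 27 + 29 + 8 + 18 = 89
Dave-Bob-Heidi-Eve-Nora: 7 + 27 + 23 + 18 = 75
Dave-Bob-Heidi-Nora: 7 + 27 + 28 = 62
Dave-Frank-Nora: 30 + 10 = 40
Shortest: 40.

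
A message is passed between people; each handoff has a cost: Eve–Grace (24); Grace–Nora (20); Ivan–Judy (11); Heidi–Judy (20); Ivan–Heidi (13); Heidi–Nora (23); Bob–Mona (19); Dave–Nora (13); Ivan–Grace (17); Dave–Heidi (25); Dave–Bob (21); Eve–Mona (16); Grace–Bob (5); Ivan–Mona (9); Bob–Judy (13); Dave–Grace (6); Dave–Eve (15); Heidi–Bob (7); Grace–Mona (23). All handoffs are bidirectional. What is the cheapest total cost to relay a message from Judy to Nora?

37

Some routes from Judy to Nora:
Judy -> Bob -> Dave -> Nora: 13 + 21 + 13 = 47
Judy -> Heidi -> Nora: 20 + 23 = 43
Judy -> Bob -> Grace -> Nora: 13 + 5 + 20 = 38
Judy -> Bob -> Heidi -> Nora: 13 + 7 + 23 = 43
Judy -> Bob -> Grace -> Dave -> Nora: 13 + 5 + 6 + 13 = 37
The minimum is 37.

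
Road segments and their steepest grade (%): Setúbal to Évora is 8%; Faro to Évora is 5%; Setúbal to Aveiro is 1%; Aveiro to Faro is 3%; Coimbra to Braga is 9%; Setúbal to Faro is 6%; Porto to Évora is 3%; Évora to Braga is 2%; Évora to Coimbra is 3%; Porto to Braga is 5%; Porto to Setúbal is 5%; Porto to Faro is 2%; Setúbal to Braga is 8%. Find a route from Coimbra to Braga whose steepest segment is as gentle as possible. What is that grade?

Some routes from Coimbra to Braga:
Coimbra -> Évora -> Faro -> Porto -> Braga: max(3, 5, 2, 5) = 5
Coimbra -> Évora -> Porto -> Braga: max(3, 3, 5) = 5
Coimbra -> Évora -> Braga: max(3, 2) = 3
Best route has worst link 3%.

3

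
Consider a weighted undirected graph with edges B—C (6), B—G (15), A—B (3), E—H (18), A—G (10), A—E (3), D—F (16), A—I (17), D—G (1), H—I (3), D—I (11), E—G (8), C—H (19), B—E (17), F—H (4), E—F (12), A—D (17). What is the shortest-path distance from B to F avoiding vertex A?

Checking several routes:
B-G-D-F: 15 + 1 + 16 = 32
B-C-H-F: 6 + 19 + 4 = 29
B-E-F: 17 + 12 = 29
Best route has total 29.

29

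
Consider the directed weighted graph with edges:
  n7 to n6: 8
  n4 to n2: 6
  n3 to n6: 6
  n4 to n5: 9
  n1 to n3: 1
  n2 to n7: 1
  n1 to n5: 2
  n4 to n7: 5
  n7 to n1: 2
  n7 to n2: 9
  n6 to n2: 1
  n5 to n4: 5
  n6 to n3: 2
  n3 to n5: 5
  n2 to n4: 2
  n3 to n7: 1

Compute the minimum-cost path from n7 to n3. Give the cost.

Paths from n7 to n3:
n7 → n1 → n3: 2 + 1 = 3
n7 → n6 → n3: 8 + 2 = 10
Best route has total 3.

3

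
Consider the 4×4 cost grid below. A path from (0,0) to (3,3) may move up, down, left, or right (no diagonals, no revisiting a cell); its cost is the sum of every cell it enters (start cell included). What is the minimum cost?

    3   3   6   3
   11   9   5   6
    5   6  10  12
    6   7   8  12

Take (0,0)→(0,1)→(0,2)→(0,3)→(1,3)→(2,3)→(3,3) for a total of 3 + 3 + 6 + 3 + 6 + 12 + 12 = 45.

45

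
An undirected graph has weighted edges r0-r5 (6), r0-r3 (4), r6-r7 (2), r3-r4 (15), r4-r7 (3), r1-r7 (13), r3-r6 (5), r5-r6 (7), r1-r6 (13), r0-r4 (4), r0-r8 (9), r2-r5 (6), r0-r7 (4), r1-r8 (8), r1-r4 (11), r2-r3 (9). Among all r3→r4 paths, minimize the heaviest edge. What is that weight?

4

Checking several routes:
r3 - r6 - r7 - r4: max(5, 2, 3) = 5
r3 - r0 - r7 - r4: max(4, 4, 3) = 4
r3 - r0 - r4: max(4, 4) = 4
The minimum achievable maximum is 4.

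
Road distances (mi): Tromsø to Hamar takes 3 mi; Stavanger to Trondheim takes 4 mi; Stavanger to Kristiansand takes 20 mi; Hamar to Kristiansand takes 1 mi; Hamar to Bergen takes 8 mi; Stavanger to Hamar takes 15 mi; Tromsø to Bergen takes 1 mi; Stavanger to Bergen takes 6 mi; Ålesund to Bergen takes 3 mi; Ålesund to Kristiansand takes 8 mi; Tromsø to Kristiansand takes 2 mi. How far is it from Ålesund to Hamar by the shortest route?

7

Comparing a few candidate routes:
Ålesund - Bergen - Tromsø - Kristiansand - Hamar: 3 + 1 + 2 + 1 = 7
Ålesund - Kristiansand - Hamar: 8 + 1 = 9
Ålesund - Bergen - Tromsø - Hamar: 3 + 1 + 3 = 7
Ålesund - Kristiansand - Tromsø - Hamar: 8 + 2 + 3 = 13
Ålesund - Bergen - Hamar: 3 + 8 = 11
Shortest: 7 mi.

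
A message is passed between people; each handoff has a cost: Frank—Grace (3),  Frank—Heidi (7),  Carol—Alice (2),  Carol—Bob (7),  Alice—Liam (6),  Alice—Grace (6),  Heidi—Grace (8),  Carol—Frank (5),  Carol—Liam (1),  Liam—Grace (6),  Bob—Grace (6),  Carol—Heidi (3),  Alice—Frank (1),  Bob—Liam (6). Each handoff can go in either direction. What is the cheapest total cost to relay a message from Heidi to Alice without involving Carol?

8

Some routes from Heidi to Alice avoiding Carol:
Heidi - Frank - Alice: 7 + 1 = 8
Heidi - Grace - Alice: 8 + 6 = 14
Heidi - Grace - Frank - Alice: 8 + 3 + 1 = 12
Best route has total 8.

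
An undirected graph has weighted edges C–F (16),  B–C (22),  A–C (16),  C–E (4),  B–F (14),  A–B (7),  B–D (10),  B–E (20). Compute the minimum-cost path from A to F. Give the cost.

21

Checking several routes:
A → C → F: 16 + 16 = 32
A → B → C → F: 7 + 22 + 16 = 45
A → B → F: 7 + 14 = 21
Shortest: 21.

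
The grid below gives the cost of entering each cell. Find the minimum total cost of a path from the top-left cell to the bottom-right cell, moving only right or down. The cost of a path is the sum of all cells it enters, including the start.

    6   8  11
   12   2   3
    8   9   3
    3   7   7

Path r0c0 -> r0c1 -> r1c1 -> r1c2 -> r2c2 -> r3c2: 6 + 8 + 2 + 3 + 3 + 7 = 29.
(Top row then right column would cost 38.)

29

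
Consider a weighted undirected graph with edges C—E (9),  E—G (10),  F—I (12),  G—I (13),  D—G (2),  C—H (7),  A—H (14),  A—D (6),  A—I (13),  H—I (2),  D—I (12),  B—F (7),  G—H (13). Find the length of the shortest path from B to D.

31

Some routes from B to D:
B→F→I→G→D: 7 + 12 + 13 + 2 = 34
B→F→I→A→D: 7 + 12 + 13 + 6 = 38
B→F→I→H→G→D: 7 + 12 + 2 + 13 + 2 = 36
B→F→I→H→A→D: 7 + 12 + 2 + 14 + 6 = 41
B→F→I→D: 7 + 12 + 12 = 31
Shortest: 31.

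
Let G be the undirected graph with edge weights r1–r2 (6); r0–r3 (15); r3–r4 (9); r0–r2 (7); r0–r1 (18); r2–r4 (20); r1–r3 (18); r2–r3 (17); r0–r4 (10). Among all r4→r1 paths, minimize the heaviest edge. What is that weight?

A few of the r4→r1 routes:
r4 → r3 → r0 → r2 → r1: max(9, 15, 7, 6) = 15
r4 → r3 → r0 → r1: max(9, 15, 18) = 18
r4 → r3 → r2 → r1: max(9, 17, 6) = 17
r4 → r0 → r2 → r1: max(10, 7, 6) = 10
r4 → r3 → r1: max(9, 18) = 18
r4 → r0 → r3 → r2 → r1: max(10, 15, 17, 6) = 17
Best route has worst link 10.

10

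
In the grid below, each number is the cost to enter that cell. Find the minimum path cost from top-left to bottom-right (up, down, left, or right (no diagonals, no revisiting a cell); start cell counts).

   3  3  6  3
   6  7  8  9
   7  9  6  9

Cheapest: (0,0) (0,1) (0,2) (0,3) (1,3) (2,3)
  3 + 3 + 6 + 3 + 9 + 9 = 33

33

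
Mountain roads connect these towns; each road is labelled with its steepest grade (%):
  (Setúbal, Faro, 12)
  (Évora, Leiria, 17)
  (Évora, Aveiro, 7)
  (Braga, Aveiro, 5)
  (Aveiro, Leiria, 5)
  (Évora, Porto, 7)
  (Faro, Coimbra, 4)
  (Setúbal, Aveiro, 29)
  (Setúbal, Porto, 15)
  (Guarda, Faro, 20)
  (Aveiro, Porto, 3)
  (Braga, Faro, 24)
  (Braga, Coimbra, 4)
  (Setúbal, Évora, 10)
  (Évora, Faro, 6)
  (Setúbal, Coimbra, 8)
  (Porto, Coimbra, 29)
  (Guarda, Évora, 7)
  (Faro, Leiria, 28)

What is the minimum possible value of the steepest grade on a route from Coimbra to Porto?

5

Some routes from Coimbra to Porto:
Coimbra → Faro → Évora → Aveiro → Porto: max(4, 6, 7, 3) = 7
Coimbra → Setúbal → Évora → Aveiro → Porto: max(8, 10, 7, 3) = 10
Coimbra → Faro → Évora → Porto: max(4, 6, 7) = 7
Coimbra → Setúbal → Évora → Porto: max(8, 10, 7) = 10
Coimbra → Braga → Aveiro → Porto: max(4, 5, 3) = 5
Coimbra → Braga → Aveiro → Évora → Porto: max(4, 5, 7, 7) = 7
The minimum achievable maximum is 5%.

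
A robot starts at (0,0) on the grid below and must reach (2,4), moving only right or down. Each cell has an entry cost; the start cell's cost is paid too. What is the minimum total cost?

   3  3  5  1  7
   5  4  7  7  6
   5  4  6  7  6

Path r0c0→r0c1→r0c2→r0c3→r0c4→r1c4→r2c4: 3 + 3 + 5 + 1 + 7 + 6 + 6 = 31.

31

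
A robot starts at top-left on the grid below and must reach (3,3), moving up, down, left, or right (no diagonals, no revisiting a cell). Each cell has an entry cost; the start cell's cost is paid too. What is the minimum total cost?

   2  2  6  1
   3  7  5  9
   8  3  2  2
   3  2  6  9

Best path: (0,0) -> (0,1) -> (1,1) -> (2,1) -> (2,2) -> (2,3) -> (3,3)
Cost: 2 + 2 + 7 + 3 + 2 + 2 + 9 = 27

27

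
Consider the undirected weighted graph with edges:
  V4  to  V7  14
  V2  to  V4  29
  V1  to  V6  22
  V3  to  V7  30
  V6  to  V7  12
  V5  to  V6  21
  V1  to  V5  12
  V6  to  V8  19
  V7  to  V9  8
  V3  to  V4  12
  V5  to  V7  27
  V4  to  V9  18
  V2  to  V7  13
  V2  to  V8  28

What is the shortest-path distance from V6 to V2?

A few of the V6→V2 routes:
V6-V7-V2: 12 + 13 = 25
V6-V7-V4-V2: 12 + 14 + 29 = 55
V6-V8-V2: 19 + 28 = 47
The minimum is 25.

25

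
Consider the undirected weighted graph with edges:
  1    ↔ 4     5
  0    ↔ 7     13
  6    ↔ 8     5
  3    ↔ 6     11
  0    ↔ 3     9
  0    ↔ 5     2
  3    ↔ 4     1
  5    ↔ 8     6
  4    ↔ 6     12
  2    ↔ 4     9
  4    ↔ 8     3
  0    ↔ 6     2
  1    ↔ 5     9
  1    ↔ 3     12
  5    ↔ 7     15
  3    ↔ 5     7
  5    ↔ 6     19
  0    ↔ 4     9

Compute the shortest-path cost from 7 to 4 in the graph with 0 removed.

23

A few of the 7→4 routes:
7 -> 5 -> 8 -> 6 -> 4: 15 + 6 + 5 + 12 = 38
7 -> 5 -> 1 -> 4: 15 + 9 + 5 = 29
7 -> 5 -> 8 -> 6 -> 3 -> 4: 15 + 6 + 5 + 11 + 1 = 38
7 -> 5 -> 8 -> 4: 15 + 6 + 3 = 24
7 -> 5 -> 3 -> 4: 15 + 7 + 1 = 23
7 -> 5 -> 1 -> 3 -> 4: 15 + 9 + 12 + 1 = 37
Best route has total 23.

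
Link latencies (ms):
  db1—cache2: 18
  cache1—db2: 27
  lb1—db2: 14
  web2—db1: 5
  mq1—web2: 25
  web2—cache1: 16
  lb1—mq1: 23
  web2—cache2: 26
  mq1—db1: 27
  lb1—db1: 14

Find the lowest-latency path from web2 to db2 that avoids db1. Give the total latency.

Candidate routes:
web2-cache1-db2: 16 + 27 = 43
web2-mq1-lb1-db2: 25 + 23 + 14 = 62
Best route has total 43 ms.

43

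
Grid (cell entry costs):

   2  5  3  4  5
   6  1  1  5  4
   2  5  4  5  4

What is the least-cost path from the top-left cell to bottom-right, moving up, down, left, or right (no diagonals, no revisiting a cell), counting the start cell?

22

Cheapest: (0,0) (0,1) (1,1) (1,2) (1,3) (1,4) (2,4)
  2 + 5 + 1 + 1 + 5 + 4 + 4 = 22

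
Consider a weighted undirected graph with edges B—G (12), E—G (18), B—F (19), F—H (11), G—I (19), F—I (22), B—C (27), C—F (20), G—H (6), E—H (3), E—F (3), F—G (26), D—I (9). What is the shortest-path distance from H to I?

Checking several routes:
H → E → F → I: 3 + 3 + 22 = 28
H → F → I: 11 + 22 = 33
H → G → I: 6 + 19 = 25
Best route has total 25.

25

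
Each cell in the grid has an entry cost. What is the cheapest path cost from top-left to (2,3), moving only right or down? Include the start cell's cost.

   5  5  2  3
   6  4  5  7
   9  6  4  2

Take r0c0 r0c1 r0c2 r1c2 r2c2 r2c3 for a total of 5 + 5 + 2 + 5 + 4 + 2 = 23.
For comparison, the top-then-right route costs 24.

23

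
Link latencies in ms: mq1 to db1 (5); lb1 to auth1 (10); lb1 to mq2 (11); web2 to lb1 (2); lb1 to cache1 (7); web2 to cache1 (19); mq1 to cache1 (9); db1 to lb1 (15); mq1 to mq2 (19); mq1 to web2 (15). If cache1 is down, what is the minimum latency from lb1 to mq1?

17

Candidate routes:
lb1-web2-mq1: 2 + 15 = 17
lb1-mq2-mq1: 11 + 19 = 30
lb1-db1-mq1: 15 + 5 = 20
Shortest: 17 ms.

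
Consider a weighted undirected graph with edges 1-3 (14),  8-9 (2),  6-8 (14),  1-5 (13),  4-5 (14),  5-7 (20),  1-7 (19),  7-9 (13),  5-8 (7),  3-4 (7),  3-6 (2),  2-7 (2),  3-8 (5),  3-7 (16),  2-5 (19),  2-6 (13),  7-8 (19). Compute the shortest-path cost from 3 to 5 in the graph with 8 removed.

21

Comparing a few candidate routes:
3→7→5: 16 + 20 = 36
3→1→5: 14 + 13 = 27
3→4→5: 7 + 14 = 21
3→6→2→5: 2 + 13 + 19 = 34
Shortest: 21.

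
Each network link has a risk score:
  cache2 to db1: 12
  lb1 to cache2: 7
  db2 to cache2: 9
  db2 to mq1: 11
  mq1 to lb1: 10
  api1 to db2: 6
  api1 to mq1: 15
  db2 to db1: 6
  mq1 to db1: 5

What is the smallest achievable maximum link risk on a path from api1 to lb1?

Checking several routes:
api1 - db2 - cache2 - lb1: max(6, 9, 7) = 9
api1 - db2 - mq1 - lb1: max(6, 11, 10) = 11
api1 - db2 - db1 - mq1 - lb1: max(6, 6, 5, 10) = 10
Smallest bottleneck: 9.

9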